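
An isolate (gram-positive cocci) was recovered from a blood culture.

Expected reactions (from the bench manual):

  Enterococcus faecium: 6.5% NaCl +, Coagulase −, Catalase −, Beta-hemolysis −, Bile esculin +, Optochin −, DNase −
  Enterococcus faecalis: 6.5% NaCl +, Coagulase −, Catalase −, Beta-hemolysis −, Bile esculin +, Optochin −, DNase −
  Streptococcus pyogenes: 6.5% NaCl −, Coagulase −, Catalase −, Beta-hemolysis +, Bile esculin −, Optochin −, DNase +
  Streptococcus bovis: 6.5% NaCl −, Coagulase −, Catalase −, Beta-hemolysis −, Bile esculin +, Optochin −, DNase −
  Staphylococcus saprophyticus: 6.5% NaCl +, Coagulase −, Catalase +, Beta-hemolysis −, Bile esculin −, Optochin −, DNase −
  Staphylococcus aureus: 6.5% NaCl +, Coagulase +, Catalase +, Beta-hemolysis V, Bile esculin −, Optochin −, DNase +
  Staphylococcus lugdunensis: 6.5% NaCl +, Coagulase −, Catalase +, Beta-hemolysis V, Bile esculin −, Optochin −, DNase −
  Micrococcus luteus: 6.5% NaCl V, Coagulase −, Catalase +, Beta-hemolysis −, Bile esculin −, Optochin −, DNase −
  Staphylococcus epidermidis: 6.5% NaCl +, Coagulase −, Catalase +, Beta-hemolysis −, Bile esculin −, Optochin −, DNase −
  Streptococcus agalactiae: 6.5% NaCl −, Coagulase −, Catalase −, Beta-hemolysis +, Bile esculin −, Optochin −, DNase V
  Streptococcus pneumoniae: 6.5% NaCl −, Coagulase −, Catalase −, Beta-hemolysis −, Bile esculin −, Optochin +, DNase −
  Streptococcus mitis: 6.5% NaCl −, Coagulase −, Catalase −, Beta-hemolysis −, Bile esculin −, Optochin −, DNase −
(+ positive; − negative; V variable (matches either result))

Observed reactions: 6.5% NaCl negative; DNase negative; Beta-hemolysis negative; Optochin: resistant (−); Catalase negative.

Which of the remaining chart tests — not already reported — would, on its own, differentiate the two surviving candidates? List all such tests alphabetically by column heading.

Bile esculin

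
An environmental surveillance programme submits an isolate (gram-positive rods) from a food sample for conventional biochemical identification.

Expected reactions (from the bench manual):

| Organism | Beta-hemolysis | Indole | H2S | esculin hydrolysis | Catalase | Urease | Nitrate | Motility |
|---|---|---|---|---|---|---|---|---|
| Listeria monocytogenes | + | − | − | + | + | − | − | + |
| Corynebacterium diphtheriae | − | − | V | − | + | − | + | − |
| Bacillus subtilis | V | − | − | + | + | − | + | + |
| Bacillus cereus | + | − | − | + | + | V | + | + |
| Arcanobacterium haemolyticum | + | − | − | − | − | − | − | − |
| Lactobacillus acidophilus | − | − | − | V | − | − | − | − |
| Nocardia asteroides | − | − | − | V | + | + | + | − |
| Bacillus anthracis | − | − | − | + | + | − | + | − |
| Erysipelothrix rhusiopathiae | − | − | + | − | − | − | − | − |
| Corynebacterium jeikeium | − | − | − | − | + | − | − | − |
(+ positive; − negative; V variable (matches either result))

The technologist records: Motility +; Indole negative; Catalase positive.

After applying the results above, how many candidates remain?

3

Catalase +: excludes Arcanobacterium haemolyticum, Lactobacillus acidophilus, Erysipelothrix rhusiopathiae — 7 left.
Motility +: excludes Corynebacterium diphtheriae, Nocardia asteroides, Bacillus anthracis, Corynebacterium jeikeium — 3 left.
Indole −: all 3 remaining candidates are consistent.
Still consistent: Bacillus cereus, Bacillus subtilis, Listeria monocytogenes.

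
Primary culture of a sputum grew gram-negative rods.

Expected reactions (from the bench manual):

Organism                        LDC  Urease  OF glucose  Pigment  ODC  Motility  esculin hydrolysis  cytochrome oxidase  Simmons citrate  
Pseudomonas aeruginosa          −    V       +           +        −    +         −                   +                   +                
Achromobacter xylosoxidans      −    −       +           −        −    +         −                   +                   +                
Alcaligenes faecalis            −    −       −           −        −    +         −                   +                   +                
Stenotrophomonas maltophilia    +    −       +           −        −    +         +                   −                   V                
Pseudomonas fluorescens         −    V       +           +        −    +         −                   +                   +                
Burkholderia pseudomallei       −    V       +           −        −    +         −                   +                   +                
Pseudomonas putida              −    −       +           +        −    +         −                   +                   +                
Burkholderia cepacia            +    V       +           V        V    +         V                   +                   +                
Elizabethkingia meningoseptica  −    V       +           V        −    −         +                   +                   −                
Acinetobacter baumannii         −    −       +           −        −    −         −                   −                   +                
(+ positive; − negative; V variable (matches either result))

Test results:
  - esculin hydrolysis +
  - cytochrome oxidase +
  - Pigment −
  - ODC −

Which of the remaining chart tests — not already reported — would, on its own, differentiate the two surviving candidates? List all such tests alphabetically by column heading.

LDC, Motility, Simmons citrate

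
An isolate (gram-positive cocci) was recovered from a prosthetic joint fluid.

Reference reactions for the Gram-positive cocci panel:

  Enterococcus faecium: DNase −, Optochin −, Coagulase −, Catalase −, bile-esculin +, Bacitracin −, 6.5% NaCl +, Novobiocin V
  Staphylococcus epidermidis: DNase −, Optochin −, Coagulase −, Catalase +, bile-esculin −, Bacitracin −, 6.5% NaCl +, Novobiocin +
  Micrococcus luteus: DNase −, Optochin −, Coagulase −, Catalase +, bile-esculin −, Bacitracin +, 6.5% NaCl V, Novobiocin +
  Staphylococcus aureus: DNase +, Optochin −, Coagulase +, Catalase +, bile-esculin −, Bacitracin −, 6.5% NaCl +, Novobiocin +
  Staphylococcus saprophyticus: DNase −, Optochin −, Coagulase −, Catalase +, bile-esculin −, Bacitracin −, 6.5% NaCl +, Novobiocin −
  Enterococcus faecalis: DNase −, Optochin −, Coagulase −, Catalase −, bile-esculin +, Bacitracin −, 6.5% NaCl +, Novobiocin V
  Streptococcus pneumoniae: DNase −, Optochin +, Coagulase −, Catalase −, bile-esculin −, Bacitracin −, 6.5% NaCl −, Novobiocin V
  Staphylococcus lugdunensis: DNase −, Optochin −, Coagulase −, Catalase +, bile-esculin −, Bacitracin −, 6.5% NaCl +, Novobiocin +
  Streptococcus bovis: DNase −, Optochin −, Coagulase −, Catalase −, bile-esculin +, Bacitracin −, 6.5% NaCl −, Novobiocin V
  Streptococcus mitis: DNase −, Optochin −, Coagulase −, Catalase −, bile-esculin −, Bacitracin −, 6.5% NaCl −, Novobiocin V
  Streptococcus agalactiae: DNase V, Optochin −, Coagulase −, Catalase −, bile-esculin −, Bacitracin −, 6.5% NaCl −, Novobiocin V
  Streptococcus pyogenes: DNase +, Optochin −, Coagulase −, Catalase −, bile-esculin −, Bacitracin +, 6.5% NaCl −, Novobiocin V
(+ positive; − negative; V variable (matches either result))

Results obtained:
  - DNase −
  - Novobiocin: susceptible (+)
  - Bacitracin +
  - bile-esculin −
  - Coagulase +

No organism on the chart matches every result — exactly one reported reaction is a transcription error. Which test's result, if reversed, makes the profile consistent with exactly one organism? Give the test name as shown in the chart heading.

As reported, no row in the chart matches all 5 reactions.
Reversing bile-esculin → still no organism matches.
Reversing Bacitracin → still no organism matches.
Reversing DNase → still no organism matches.
Reversing Coagulase (to −) → unique match: Micrococcus luteus.
Reversing Novobiocin → still no organism matches.

Coagulase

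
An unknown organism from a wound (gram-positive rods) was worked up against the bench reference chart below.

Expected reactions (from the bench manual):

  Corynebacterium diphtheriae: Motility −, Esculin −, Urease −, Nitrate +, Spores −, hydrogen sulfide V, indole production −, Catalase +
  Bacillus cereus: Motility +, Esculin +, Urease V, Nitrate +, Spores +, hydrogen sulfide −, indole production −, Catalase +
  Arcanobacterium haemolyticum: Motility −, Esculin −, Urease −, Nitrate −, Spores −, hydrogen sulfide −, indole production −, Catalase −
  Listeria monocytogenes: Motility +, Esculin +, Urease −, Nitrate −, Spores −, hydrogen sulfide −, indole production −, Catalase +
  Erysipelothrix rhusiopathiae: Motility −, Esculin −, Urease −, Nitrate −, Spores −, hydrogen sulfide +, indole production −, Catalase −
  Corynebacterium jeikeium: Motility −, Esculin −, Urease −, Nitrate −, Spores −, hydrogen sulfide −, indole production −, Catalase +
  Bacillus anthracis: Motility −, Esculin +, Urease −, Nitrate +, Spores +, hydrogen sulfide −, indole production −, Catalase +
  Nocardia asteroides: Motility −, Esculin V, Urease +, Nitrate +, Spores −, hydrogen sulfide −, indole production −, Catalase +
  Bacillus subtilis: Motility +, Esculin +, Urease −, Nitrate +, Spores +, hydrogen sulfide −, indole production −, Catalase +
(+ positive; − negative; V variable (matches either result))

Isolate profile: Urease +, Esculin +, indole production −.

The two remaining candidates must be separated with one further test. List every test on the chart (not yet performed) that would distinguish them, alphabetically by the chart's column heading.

indole production −: all 9 remaining candidates are consistent.
Esculin +: excludes Corynebacterium diphtheriae, Arcanobacterium haemolyticum, Erysipelothrix rhusiopathiae, Corynebacterium jeikeium — 5 left.
Urease +: excludes Listeria monocytogenes, Bacillus anthracis, Bacillus subtilis — 2 left.
Two candidates remain: Bacillus cereus and Nocardia asteroides.
  Motility: Bacillus cereus +, Nocardia asteroides − — discriminates.
  Nitrate: + vs + — same for both, does not separate.
  Spores: Bacillus cereus +, Nocardia asteroides − — discriminates.
  hydrogen sulfide: − vs − — same for both, does not separate.
  Catalase: + vs + — same for both, does not separate.

Motility, Spores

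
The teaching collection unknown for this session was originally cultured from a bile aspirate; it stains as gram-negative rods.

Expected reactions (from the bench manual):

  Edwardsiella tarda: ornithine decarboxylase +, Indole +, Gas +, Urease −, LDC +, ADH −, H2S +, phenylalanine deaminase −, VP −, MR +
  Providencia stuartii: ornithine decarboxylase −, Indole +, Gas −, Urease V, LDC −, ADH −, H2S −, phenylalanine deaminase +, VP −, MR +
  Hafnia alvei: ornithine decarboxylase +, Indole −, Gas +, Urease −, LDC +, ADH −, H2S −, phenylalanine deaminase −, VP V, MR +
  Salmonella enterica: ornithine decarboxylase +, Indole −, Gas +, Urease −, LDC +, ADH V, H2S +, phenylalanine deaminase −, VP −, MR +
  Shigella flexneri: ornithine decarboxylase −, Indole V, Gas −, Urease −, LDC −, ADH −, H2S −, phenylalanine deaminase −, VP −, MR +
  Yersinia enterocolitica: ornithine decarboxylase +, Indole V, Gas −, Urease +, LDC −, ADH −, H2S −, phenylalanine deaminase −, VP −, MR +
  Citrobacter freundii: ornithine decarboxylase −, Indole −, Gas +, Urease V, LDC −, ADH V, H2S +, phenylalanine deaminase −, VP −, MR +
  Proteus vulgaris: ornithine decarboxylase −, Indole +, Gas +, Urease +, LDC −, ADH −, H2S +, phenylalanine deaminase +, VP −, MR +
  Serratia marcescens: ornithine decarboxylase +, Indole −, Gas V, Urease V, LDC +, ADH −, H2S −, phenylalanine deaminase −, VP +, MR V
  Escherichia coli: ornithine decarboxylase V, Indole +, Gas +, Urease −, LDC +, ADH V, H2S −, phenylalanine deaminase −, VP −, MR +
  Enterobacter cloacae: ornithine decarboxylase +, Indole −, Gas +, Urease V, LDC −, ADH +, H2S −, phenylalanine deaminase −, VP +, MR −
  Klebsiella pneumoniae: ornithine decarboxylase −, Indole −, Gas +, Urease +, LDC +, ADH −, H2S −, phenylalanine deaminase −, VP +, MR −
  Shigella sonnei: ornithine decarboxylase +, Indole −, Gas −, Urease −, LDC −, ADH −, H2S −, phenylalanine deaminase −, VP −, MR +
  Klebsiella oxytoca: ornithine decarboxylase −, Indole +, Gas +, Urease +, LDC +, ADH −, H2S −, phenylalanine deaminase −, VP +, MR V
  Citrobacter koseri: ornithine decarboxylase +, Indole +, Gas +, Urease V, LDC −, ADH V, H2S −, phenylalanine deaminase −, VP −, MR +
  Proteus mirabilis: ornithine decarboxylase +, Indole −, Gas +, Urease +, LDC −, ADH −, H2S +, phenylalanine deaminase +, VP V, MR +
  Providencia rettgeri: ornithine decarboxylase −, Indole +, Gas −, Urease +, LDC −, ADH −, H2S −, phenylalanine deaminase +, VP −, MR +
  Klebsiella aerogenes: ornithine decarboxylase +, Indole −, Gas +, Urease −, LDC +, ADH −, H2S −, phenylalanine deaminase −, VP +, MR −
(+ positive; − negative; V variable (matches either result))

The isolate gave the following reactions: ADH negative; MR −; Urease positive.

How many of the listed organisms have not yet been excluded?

Urease +: excludes 7 organisms — 11 left.
MR −: excludes 7 organisms — 4 left.
ADH −: excludes Enterobacter cloacae — 3 left.
Still consistent: Klebsiella oxytoca, Klebsiella pneumoniae, Serratia marcescens.

3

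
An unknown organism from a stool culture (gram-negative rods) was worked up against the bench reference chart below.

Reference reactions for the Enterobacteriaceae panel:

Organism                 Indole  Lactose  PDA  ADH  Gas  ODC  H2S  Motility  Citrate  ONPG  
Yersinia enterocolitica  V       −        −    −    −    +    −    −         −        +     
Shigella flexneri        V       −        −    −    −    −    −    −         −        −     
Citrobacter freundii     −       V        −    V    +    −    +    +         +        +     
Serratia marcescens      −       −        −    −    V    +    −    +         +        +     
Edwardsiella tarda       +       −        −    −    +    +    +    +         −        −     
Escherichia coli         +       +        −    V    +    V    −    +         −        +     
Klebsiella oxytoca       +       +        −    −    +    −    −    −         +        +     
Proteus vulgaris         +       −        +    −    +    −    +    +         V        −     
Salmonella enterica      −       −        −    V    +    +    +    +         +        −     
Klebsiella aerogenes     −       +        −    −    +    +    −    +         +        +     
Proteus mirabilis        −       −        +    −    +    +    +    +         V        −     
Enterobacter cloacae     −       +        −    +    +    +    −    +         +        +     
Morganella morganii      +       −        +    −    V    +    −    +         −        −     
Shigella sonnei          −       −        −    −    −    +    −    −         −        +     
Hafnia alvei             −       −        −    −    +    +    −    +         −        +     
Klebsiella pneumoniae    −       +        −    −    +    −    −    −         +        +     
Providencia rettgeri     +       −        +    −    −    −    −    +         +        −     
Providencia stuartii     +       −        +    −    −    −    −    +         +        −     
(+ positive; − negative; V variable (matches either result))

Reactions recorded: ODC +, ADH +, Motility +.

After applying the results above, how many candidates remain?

ODC +: excludes 7 organisms — 11 left.
ADH +: excludes 8 organisms — 3 left.
Motility +: all 3 remaining candidates are consistent.
Still consistent: Enterobacter cloacae, Escherichia coli, Salmonella enterica.

3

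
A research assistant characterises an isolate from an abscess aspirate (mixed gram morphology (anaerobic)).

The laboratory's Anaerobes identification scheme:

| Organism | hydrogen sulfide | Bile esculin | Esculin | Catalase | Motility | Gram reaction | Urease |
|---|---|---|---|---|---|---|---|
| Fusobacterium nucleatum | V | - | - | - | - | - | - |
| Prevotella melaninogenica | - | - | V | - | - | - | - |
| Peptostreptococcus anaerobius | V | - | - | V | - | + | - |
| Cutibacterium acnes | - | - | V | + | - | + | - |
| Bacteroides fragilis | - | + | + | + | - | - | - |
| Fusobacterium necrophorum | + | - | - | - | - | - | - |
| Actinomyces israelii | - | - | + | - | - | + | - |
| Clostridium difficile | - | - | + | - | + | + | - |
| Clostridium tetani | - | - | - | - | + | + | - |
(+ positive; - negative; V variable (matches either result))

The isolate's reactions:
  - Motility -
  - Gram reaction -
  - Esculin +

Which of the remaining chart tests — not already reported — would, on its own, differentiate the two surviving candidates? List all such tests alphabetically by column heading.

Esculin +: excludes Fusobacterium nucleatum, Peptostreptococcus anaerobius, Fusobacterium necrophorum, Clostridium tetani — 5 left.
Motility -: excludes Clostridium difficile — 4 left.
Gram reaction -: excludes Cutibacterium acnes, Actinomyces israelii — 2 left.
Two candidates remain: Bacteroides fragilis and Prevotella melaninogenica.
  hydrogen sulfide: - vs - — same for both, does not separate.
  Bile esculin: Bacteroides fragilis +, Prevotella melaninogenica - — discriminates.
  Catalase: Bacteroides fragilis +, Prevotella melaninogenica - — discriminates.
  Urease: - vs - — same for both, does not separate.

Bile esculin, Catalase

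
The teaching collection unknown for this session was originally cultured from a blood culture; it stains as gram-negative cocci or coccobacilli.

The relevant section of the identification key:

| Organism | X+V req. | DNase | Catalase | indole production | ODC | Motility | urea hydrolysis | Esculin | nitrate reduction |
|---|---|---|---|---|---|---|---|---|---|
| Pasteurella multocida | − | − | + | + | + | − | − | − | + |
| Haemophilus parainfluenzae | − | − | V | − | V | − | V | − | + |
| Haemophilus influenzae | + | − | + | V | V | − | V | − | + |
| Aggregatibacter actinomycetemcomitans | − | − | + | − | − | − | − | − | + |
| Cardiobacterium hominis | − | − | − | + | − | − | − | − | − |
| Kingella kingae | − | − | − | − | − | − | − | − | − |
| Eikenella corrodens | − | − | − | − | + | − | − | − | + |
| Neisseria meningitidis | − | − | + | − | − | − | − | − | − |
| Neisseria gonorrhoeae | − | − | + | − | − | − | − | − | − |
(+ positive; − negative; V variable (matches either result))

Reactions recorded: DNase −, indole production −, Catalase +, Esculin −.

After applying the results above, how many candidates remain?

5

DNase −: all 9 remaining candidates are consistent.
Esculin −: all 9 remaining candidates are consistent.
Catalase +: excludes Cardiobacterium hominis, Kingella kingae, Eikenella corrodens — 6 left.
indole production −: excludes Pasteurella multocida — 5 left.
Still consistent: Aggregatibacter actinomycetemcomitans, Haemophilus influenzae, Haemophilus parainfluenzae, Neisseria gonorrhoeae, Neisseria meningitidis.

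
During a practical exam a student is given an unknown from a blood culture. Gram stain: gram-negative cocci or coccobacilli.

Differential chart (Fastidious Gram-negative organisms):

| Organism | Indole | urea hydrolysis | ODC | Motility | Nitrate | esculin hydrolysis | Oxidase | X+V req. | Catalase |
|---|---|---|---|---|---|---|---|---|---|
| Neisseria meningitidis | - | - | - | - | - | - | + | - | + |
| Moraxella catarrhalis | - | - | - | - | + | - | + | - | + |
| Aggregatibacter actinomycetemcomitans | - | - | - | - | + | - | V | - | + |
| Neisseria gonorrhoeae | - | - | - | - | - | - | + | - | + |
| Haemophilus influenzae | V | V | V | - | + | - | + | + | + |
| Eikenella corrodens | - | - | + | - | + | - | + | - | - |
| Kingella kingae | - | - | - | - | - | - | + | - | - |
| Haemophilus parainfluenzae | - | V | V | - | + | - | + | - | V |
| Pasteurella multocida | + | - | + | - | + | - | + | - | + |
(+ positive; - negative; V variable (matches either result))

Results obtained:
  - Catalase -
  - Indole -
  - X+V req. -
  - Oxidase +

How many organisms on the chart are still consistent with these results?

Indole -: excludes Pasteurella multocida — 8 left.
X+V req. -: excludes Haemophilus influenzae — 7 left.
Oxidase +: all 7 remaining candidates are consistent.
Catalase -: excludes Neisseria meningitidis, Moraxella catarrhalis, Aggregatibacter actinomycetemcomitans, Neisseria gonorrhoeae — 3 left.
Still consistent: Eikenella corrodens, Haemophilus parainfluenzae, Kingella kingae.

3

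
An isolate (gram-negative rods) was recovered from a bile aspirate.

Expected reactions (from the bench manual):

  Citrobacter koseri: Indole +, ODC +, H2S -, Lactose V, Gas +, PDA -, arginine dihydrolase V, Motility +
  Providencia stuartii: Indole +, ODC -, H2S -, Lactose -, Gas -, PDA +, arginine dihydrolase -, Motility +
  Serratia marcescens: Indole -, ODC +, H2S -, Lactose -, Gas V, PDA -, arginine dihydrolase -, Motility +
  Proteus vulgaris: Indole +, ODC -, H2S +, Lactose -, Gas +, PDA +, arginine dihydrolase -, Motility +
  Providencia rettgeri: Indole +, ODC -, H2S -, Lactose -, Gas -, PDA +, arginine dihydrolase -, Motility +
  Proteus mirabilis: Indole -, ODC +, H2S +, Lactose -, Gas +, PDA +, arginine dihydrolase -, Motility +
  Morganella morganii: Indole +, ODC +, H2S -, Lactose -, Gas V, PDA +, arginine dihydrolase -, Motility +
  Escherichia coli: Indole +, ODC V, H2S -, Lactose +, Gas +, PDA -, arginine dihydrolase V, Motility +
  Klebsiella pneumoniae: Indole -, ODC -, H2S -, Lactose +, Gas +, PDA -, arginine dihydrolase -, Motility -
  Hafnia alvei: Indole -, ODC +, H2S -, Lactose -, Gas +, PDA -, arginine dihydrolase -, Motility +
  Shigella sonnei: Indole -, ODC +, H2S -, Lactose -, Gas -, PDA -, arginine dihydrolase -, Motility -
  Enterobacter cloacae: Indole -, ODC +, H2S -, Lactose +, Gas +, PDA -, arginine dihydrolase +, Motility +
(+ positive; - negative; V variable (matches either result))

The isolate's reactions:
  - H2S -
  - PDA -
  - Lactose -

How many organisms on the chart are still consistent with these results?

4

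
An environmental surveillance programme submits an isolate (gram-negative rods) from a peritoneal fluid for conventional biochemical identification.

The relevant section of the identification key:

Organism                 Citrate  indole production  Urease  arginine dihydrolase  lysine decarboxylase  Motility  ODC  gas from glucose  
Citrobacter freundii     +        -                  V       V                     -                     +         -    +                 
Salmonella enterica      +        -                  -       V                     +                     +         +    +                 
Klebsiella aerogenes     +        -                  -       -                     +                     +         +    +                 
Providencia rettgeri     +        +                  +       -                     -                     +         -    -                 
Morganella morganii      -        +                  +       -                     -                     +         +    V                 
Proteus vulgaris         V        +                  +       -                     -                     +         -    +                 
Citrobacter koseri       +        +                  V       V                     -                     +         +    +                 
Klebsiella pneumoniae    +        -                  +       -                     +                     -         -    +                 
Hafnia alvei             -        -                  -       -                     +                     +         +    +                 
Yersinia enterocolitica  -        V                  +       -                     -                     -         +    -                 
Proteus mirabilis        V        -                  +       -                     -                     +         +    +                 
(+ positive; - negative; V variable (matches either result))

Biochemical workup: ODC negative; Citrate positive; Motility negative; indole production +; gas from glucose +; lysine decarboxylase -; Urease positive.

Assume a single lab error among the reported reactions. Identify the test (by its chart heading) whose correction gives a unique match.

As reported, no row in the chart matches all 7 reactions.
Reversing Urease → still no organism matches.
Reversing Citrate → still no organism matches.
Reversing Motility (to +) → unique match: Proteus vulgaris.
Reversing gas from glucose → still no organism matches.
Reversing indole production → still no organism matches.
Reversing ODC → still no organism matches.
Reversing lysine decarboxylase → still no organism matches.

Motility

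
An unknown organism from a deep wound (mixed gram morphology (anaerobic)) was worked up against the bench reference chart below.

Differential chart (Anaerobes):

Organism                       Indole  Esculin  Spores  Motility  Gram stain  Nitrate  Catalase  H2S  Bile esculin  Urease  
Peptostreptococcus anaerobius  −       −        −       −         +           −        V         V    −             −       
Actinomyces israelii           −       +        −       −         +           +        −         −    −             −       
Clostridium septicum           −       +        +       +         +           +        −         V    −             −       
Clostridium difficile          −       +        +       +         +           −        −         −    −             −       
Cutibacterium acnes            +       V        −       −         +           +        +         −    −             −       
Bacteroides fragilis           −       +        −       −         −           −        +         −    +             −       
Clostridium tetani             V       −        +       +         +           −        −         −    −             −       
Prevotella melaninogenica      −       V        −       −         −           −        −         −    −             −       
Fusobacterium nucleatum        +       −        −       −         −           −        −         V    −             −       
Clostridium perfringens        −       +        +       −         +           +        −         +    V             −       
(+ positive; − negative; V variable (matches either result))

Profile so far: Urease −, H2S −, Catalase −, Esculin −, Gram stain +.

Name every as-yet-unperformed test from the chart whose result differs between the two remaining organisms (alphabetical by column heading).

Motility, Spores

Urease −: all 10 remaining candidates are consistent.
H2S −: excludes Clostridium perfringens — 9 left.
Esculin −: excludes Actinomyces israelii, Clostridium septicum, Clostridium difficile, Bacteroides fragilis — 5 left.
Catalase −: excludes Cutibacterium acnes — 4 left.
Gram stain +: excludes Prevotella melaninogenica, Fusobacterium nucleatum — 2 left.
Two candidates remain: Clostridium tetani and Peptostreptococcus anaerobius.
  Indole: V vs − — variable for at least one, does not separate.
  Spores: Clostridium tetani +, Peptostreptococcus anaerobius − — discriminates.
  Motility: Clostridium tetani +, Peptostreptococcus anaerobius − — discriminates.
  Nitrate: − vs − — same for both, does not separate.
  Bile esculin: − vs − — same for both, does not separate.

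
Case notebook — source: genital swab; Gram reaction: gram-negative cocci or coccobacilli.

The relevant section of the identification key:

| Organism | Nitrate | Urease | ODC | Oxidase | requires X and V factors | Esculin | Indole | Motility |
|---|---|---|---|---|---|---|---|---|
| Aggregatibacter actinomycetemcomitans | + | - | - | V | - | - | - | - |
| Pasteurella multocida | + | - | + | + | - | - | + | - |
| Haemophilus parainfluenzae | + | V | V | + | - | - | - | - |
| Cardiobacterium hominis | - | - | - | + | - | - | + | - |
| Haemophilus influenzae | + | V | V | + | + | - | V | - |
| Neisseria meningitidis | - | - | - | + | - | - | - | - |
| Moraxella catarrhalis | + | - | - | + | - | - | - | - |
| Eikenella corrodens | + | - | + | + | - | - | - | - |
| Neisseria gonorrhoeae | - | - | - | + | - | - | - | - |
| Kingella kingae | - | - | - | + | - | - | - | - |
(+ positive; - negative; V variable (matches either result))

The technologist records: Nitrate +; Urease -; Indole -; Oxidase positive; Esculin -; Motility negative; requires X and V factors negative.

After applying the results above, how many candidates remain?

requires X and V factors -: excludes Haemophilus influenzae — 9 left.
Motility -: all 9 remaining candidates are consistent.
Indole -: excludes Pasteurella multocida, Cardiobacterium hominis — 7 left.
Oxidase +: all 7 remaining candidates are consistent.
Urease -: all 7 remaining candidates are consistent.
Esculin -: all 7 remaining candidates are consistent.
Nitrate +: excludes Neisseria meningitidis, Neisseria gonorrhoeae, Kingella kingae — 4 left.
Still consistent: Aggregatibacter actinomycetemcomitans, Eikenella corrodens, Haemophilus parainfluenzae, Moraxella catarrhalis.

4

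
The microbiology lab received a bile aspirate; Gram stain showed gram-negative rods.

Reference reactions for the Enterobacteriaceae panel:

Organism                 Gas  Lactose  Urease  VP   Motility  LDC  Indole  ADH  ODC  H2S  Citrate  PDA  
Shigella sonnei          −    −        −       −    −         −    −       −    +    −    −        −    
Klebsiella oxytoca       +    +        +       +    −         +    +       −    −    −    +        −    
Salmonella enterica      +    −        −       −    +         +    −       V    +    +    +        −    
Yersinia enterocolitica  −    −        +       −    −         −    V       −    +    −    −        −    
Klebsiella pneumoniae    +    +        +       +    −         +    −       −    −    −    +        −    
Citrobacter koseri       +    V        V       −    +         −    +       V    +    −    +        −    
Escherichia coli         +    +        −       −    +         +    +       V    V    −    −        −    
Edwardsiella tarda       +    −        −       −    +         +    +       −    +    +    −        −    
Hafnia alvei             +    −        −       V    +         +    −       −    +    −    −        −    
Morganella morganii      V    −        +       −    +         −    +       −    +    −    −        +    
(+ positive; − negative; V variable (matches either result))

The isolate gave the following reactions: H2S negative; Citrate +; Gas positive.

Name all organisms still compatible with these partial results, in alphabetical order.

Citrate +: excludes 6 organisms — 4 left.
Gas +: all 4 remaining candidates are consistent.
H2S −: excludes Salmonella enterica — 3 left.

Citrobacter koseri, Klebsiella oxytoca, Klebsiella pneumoniae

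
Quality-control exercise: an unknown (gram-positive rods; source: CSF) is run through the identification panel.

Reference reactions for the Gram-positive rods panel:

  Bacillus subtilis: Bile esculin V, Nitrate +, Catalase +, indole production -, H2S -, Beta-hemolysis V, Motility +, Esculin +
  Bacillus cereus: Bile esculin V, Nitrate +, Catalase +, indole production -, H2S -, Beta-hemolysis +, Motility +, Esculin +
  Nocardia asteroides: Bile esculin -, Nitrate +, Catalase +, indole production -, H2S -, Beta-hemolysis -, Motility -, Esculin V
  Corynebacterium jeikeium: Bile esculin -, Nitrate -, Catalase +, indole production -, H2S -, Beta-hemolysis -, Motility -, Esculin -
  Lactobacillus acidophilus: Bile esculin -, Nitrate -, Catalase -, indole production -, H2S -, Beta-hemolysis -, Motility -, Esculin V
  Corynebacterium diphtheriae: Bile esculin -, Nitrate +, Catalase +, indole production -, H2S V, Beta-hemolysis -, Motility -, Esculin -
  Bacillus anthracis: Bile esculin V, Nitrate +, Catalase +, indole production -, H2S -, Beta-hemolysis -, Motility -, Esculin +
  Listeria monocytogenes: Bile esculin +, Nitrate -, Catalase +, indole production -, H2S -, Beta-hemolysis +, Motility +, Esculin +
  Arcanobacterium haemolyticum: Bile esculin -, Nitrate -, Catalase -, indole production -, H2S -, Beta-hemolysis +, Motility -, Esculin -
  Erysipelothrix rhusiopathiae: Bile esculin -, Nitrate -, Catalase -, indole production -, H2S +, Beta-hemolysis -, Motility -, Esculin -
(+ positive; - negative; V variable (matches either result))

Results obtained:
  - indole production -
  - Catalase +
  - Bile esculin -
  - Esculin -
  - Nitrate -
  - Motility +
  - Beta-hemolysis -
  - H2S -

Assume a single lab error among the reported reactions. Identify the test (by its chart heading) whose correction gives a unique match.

As reported, no row in the chart matches all 8 reactions.
Reversing Beta-hemolysis → still no organism matches.
Reversing Nitrate → still no organism matches.
Reversing Bile esculin → still no organism matches.
Reversing H2S → still no organism matches.
Reversing Esculin → still no organism matches.
Reversing indole production → still no organism matches.
Reversing Motility (to -) → unique match: Corynebacterium jeikeium.
Reversing Catalase → still no organism matches.

Motility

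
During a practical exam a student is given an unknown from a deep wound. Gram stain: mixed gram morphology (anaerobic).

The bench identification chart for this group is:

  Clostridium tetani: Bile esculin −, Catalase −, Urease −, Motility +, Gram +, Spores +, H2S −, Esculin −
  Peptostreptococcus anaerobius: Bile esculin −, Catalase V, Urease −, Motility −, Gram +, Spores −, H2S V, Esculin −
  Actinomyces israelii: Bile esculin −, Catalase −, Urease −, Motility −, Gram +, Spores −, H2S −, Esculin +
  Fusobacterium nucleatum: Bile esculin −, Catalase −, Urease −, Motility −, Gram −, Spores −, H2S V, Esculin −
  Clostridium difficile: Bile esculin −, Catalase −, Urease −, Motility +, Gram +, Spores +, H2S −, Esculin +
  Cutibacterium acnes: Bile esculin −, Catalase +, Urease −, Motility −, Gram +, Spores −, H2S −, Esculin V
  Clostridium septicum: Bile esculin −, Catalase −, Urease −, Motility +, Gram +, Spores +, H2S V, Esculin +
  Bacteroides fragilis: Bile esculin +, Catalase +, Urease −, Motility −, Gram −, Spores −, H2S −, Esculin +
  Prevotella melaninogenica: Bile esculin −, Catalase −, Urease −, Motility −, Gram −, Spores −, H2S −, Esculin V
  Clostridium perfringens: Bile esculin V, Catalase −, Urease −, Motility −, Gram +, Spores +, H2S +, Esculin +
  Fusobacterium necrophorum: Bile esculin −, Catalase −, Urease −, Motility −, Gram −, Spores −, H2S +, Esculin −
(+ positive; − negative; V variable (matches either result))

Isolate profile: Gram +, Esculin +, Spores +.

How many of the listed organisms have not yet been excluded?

3

Gram +: excludes Fusobacterium nucleatum, Bacteroides fragilis, Prevotella melaninogenica, Fusobacterium necrophorum — 7 left.
Spores +: excludes Peptostreptococcus anaerobius, Actinomyces israelii, Cutibacterium acnes — 4 left.
Esculin +: excludes Clostridium tetani — 3 left.
Still consistent: Clostridium difficile, Clostridium perfringens, Clostridium septicum.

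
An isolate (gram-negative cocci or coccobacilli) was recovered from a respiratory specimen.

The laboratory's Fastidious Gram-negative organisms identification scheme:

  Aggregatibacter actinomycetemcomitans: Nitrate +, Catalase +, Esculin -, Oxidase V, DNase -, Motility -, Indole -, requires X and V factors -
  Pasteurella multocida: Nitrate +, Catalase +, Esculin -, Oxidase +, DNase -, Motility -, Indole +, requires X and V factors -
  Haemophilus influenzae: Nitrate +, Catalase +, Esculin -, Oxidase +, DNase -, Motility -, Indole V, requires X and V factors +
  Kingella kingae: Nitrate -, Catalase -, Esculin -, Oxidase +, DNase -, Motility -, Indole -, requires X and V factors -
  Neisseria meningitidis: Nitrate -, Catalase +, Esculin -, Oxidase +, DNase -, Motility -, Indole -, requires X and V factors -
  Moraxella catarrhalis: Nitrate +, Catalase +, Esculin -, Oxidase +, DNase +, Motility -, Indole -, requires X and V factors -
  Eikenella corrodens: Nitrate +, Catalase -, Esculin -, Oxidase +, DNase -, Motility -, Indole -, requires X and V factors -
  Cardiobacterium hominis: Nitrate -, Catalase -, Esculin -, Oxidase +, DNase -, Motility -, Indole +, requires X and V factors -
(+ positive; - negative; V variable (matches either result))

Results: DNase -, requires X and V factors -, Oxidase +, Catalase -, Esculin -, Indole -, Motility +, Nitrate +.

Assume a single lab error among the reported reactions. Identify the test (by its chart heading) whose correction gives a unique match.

Motility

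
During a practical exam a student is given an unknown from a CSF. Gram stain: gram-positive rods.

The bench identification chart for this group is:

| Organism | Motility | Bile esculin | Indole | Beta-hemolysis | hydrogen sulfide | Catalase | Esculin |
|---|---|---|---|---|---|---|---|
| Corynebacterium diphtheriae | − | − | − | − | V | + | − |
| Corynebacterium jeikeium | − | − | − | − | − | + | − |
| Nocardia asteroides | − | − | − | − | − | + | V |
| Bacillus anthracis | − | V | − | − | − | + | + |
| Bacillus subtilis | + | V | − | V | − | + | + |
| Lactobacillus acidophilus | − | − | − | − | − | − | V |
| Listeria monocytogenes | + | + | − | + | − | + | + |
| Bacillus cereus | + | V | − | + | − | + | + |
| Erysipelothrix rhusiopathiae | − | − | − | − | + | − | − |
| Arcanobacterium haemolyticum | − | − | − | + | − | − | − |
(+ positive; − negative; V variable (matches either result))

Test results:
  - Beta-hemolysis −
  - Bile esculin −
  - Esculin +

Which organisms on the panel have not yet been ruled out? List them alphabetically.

Bile esculin −: excludes Listeria monocytogenes — 9 left.
Esculin +: excludes Corynebacterium diphtheriae, Corynebacterium jeikeium, Erysipelothrix rhusiopathiae, Arcanobacterium haemolyticum — 5 left.
Beta-hemolysis −: excludes Bacillus cereus — 4 left.

Bacillus anthracis, Bacillus subtilis, Lactobacillus acidophilus, Nocardia asteroides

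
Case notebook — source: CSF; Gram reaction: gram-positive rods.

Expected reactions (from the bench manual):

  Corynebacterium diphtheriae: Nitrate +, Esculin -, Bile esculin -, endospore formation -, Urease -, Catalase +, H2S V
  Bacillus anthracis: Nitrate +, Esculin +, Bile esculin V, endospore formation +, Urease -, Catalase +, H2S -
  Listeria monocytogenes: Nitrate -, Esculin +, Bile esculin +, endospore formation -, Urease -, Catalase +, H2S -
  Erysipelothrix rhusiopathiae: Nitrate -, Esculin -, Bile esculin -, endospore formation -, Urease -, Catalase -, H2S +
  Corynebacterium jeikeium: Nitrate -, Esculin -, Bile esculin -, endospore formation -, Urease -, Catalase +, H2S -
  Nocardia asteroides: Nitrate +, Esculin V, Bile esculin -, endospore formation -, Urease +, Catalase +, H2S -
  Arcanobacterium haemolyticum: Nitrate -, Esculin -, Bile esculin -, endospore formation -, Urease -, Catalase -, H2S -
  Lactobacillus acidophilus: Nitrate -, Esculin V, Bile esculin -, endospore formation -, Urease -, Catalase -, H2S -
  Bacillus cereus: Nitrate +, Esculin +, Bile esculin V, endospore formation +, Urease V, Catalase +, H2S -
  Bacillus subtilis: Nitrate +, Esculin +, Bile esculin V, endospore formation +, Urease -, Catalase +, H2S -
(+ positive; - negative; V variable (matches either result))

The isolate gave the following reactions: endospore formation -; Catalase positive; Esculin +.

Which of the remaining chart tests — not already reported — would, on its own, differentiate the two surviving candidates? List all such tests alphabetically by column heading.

Bile esculin, Nitrate, Urease

Catalase +: excludes Erysipelothrix rhusiopathiae, Arcanobacterium haemolyticum, Lactobacillus acidophilus — 7 left.
endospore formation -: excludes Bacillus anthracis, Bacillus cereus, Bacillus subtilis — 4 left.
Esculin +: excludes Corynebacterium diphtheriae, Corynebacterium jeikeium — 2 left.
Two candidates remain: Listeria monocytogenes and Nocardia asteroides.
  Nitrate: Listeria monocytogenes -, Nocardia asteroides + — discriminates.
  Bile esculin: Listeria monocytogenes +, Nocardia asteroides - — discriminates.
  Urease: Listeria monocytogenes -, Nocardia asteroides + — discriminates.
  H2S: - vs - — same for both, does not separate.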